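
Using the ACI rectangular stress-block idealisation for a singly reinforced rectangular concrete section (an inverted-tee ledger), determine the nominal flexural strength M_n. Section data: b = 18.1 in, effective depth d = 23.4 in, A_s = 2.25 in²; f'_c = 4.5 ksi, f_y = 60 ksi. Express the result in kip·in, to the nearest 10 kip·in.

T = A_s f_y = 2.25 × 60 = 135 kips.
a = T/(0.85 f'_c b) = 135/(0.85 × 4.5 × 18.1) = 1.950 in.
M_n = T(d − a/2) = 135 × (23.4 − 0.975) = 3027.4 kip·in.

M_n ≈ 3030 kip·in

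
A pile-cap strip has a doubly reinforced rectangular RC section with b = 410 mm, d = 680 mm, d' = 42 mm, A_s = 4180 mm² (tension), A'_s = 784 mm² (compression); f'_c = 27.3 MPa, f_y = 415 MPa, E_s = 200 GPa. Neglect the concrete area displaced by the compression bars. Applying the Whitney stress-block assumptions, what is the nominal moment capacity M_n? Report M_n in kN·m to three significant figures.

M_n ≈ 1060 kN·m

Assume both tension and compression steel yield.
Net tension couple steel: A_s − A'_s = 3396 mm².
a = (A_s − A'_s) f_y / (0.85 f'_c b) = 1409340/(0.85 × 27.3 × 410) = 148.13 mm.
c = a/β₁ = 148.13/0.85 = 174.27 mm; ε'_s = 0.003(c − d')/c = 0.0023 ≥ f_y/E_s = 0.0021, so compression steel does yield.
M_n = (A_s − A'_s) f_y (d − a/2) + A'_s f_y (d − d') = [1409340 × (680 − 74.065) + 325360 × (680 − 42)] × 10⁻⁶ = 853.97 + 207.58 = 1061.55 kN·m.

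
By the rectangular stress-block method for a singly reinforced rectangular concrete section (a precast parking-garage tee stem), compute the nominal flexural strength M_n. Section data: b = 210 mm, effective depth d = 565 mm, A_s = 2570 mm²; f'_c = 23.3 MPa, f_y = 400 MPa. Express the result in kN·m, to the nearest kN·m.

M_n ≈ 454 kN·m

T = A_s f_y = 2570 × 400 = 1028000 N = 1028 kN.
From C = T: a = T/(0.85 f'_c b) = 1028000/(0.85 × 23.3 × 210) = 247.17 mm.
M_n = T(d − a/2) = 1028 kN × (565 − 123.585) mm = 453.77 kN·m.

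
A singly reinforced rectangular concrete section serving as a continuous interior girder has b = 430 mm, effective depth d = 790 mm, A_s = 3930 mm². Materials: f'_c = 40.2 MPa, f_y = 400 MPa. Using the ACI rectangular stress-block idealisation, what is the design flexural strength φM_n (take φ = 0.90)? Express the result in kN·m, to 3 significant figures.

T = A_s f_y = 3930 × 400 = 1572000 N = 1572 kN.
From C = T: a = T/(0.85 f'_c b) = 1572000/(0.85 × 40.2 × 430) = 106.99 mm.
M_n = T(d − a/2) = 1572 kN × (790 − 53.495) mm = 1157.79 kN·m.
φM_n = 0.90 × 1157.79 = 1042.01 kN·m.

φM_n ≈ 1040 kN·m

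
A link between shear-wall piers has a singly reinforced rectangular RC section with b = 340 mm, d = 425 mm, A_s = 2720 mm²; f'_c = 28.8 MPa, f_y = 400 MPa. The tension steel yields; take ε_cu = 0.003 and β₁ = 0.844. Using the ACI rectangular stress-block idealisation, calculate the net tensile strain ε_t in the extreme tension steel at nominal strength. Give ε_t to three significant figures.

ε_t ≈ 0.00523

a = A_s f_y/(0.85 f'_c b) = 130.72 mm.
β₁ = 0.844, so c = a/β₁ = 130.72/0.844 = 154.88 mm.
From the linear strain diagram with ε_cu = 0.003: ε_t = 0.003 (d − c)/c = 0.003 × (425 − 154.88)/154.88 = 0.00523.
Since ε_t ≥ 0.005, the section is tension-controlled.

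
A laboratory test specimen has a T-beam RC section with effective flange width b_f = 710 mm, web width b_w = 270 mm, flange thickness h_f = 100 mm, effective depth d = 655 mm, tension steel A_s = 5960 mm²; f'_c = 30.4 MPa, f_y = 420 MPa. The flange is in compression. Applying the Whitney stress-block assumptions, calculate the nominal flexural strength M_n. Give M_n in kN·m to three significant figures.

M_n ≈ 1450 kN·m

Tension: T = A_s f_y = 5960 × 420 = 2503200 N.
Try a within the flange: a = T/(0.85 f'_c b_f) = 2503200/(0.85 × 30.4 × 710) = 136.44 mm.
a = 136.44 > h_f = 100 mm: the block extends into the web. Split into flange-overhang and web parts.
C_f = 0.85 f'_c (b_f − b_w) h_f = 0.85 × 30.4 × (710 − 270) × 100 = 1136960 N.
Remaining web compression depth: a_w = (T − C_f)/(0.85 f'_c b_w) = (2503200 − 1136960)/(0.85 × 30.4 × 270) = 195.83 mm.
M_n = C_f(d − h_f/2) + (T − C_f)(d − a_w/2) = 1136960 × (655 − 50) + 1366240 × (655 − 97.915) = 687.86 + 761.11 = 1448.97 × 10⁶ N·mm.
M_n = 1448.97 kN·m.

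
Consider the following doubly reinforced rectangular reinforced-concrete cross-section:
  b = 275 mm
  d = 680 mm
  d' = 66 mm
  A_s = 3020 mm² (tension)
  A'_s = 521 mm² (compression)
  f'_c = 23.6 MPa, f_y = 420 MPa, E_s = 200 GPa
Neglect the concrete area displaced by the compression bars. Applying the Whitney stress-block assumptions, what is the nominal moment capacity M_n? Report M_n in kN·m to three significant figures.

Assume both tension and compression steel yield.
Net tension couple steel: A_s − A'_s = 2499 mm².
a = (A_s − A'_s) f_y / (0.85 f'_c b) = 1049580/(0.85 × 23.6 × 275) = 190.26 mm.
c = a/β₁ = 190.26/0.85 = 223.84 mm; ε'_s = 0.003(c − d')/c = 0.0021 ≥ f_y/E_s = 0.0021, so compression steel does yield.
M_n = (A_s − A'_s) f_y (d − a/2) + A'_s f_y (d − d') = [1049580 × (680 − 95.13) + 218820 × (680 − 66)] × 10⁻⁶ = 613.87 + 134.36 = 748.23 kN·m.

M_n ≈ 748 kN·m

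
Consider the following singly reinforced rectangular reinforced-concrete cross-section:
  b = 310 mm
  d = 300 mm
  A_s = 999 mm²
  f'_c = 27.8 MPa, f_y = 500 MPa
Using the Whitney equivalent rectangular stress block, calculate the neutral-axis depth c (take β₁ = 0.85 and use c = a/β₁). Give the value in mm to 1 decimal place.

T = A_s f_y = 999 × 500 = 499500 N = 499.5 kN.
Setting C = 0.85 f'_c a b equal to T: a = 499500/(0.85 × 27.8 × 310) = 68.188 mm.
With β₁ = 0.85, c = a/β₁ = 68.188/0.85 = 80.2 mm.

c ≈ 80.2 mm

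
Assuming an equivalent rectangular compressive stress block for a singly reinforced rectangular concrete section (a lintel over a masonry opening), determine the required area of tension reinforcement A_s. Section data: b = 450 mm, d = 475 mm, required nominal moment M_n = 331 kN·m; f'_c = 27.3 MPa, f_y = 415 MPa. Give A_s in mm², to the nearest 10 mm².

With M_n = 0.85 f'_c a b (d − a/2), solve the quadratic for a:
a = d − √(d² − 2M_n/(0.85 f'_c b)) = 475 − √(475² − 2 × 331×10⁶/(0.85 × 27.3 × 450)) = 72.22 mm.
A_s = 0.85 f'_c a b / f_y = 0.85 × 27.3 × 72.22 × 450 / 415 = 1817.2 mm².

A_s ≈ 1820 mm²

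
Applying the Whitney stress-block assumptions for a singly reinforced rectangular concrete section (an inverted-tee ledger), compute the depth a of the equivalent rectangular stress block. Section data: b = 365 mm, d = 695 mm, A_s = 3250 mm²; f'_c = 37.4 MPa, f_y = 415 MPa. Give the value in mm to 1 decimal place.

T = A_s f_y = 3250 × 415 = 1348750 N = 1348.75 kN.
Setting C = 0.85 f'_c a b equal to T: a = 1348750/(0.85 × 37.4 × 365) = 116.2 mm.

a ≈ 116.2 mm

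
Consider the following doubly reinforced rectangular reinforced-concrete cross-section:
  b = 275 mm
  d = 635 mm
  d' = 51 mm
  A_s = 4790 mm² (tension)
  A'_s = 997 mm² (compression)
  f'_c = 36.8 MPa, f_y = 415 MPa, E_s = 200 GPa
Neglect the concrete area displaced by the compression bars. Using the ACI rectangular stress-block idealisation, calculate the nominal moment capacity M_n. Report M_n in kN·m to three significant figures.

Assume both tension and compression steel yield.
Net tension couple steel: A_s − A'_s = 3793 mm².
a = (A_s − A'_s) f_y / (0.85 f'_c b) = 1574095/(0.85 × 36.8 × 275) = 182.99 mm.
c = a/β₁ = 182.99/0.787 = 232.52 mm; ε'_s = 0.003(c − d')/c = 0.0023 ≥ f_y/E_s = 0.0021, so compression steel does yield.
M_n = (A_s − A'_s) f_y (d − a/2) + A'_s f_y (d − d') = [1574095 × (635 − 91.495) + 413755 × (635 − 51)] × 10⁻⁶ = 855.53 + 241.63 = 1097.16 kN·m.

M_n ≈ 1100 kN·m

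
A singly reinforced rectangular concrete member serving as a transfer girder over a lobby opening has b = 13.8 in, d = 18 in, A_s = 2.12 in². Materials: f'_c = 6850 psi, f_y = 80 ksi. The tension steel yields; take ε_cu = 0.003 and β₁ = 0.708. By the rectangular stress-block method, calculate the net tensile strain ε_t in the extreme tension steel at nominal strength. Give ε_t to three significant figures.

ε_t ≈ 0.0151

a = A_s f_y/(0.85 f'_c b) = 2.111 in.
β₁ = 0.708, so c = a/β₁ = 2.111/0.708 = 2.982 in.
From the linear strain diagram with ε_cu = 0.003: ε_t = 0.003 (d − c)/c = 0.003 × (18 − 2.982)/2.982 = 0.0151.
Since ε_t ≥ 0.005, the section is tension-controlled.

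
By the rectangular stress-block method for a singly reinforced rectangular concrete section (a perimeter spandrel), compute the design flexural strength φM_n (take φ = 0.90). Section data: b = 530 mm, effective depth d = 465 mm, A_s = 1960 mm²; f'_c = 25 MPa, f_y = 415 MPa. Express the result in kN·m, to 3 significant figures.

T = A_s f_y = 1960 × 415 = 813400 N = 813.4 kN.
From C = T: a = T/(0.85 f'_c b) = 813400/(0.85 × 25 × 530) = 72.22 mm.
M_n = T(d − a/2) = 813.4 kN × (465 − 36.11) mm = 348.86 kN·m.
φM_n = 0.90 × 348.86 = 313.97 kN·m.

φM_n ≈ 314 kN·m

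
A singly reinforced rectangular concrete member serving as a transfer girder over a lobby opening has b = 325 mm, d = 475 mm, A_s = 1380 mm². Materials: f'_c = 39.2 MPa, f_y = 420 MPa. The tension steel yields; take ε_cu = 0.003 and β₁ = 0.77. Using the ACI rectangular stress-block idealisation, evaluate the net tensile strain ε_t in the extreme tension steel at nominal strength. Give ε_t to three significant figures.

ε_t ≈ 0.0175

a = A_s f_y/(0.85 f'_c b) = 53.52 mm.
β₁ = 0.77, so c = a/β₁ = 53.52/0.77 = 69.51 mm.
From the linear strain diagram with ε_cu = 0.003: ε_t = 0.003 (d − c)/c = 0.003 × (475 − 69.51)/69.51 = 0.0175.
Since ε_t ≥ 0.005, the section is tension-controlled.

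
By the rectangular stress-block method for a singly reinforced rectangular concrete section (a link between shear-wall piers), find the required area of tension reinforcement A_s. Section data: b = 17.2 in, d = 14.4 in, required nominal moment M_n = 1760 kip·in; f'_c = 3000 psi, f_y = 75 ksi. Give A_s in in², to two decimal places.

From M_n = 0.85 f'_c a b (d − a/2):
a = d − √(d² − 2M_n/(0.85 f'_c b)) = 14.4 − √(14.4² − 2 × 1760/(0.85 × 3 × 17.2)) = 3.126 in.
A_s = 0.85 f'_c a b / f_y = 0.85 × 3 × 3.126 × 17.2 / 75 = 1.828 in².

A_s ≈ 1.83 in²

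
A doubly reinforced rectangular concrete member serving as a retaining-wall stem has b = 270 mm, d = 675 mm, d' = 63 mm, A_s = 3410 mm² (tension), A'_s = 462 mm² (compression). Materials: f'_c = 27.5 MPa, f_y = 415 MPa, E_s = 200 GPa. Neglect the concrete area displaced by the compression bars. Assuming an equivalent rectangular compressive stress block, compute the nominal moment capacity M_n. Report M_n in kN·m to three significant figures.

Assume both tension and compression steel yield.
Net tension couple steel: A_s − A'_s = 2948 mm².
a = (A_s − A'_s) f_y / (0.85 f'_c b) = 1223420/(0.85 × 27.5 × 270) = 193.85 mm.
c = a/β₁ = 193.85/0.85 = 228.06 mm; ε'_s = 0.003(c − d')/c = 0.0022 ≥ f_y/E_s = 0.0021, so compression steel does yield.
M_n = (A_s − A'_s) f_y (d − a/2) + A'_s f_y (d − d') = [1223420 × (675 − 96.925) + 191730 × (675 − 63)] × 10⁻⁶ = 707.23 + 117.34 = 824.57 kN·m.

M_n ≈ 825 kN·m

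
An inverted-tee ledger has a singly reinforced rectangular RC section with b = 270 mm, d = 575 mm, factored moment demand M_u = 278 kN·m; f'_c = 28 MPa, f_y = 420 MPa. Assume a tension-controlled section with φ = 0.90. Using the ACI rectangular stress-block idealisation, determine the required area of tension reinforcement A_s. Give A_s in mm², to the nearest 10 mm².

A_s ≈ 1390 mm²

M_n = M_u/φ = 278/0.90 = 308.889 kN·m.
With M_n = 0.85 f'_c a b (d − a/2), solve the quadratic for a:
a = d − √(d² − 2M_n/(0.85 f'_c b)) = 575 − √(575² − 2 × 308.889×10⁶/(0.85 × 28 × 270)) = 90.76 mm.
A_s = 0.85 f'_c a b / f_y = 0.85 × 28 × 90.76 × 270 / 420 = 1388.6 mm².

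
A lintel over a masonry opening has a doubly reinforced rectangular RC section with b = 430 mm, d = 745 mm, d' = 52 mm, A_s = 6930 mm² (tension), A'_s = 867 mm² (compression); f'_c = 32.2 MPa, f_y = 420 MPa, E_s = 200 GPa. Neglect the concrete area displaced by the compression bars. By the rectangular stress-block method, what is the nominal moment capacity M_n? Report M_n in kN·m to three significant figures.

Assume both tension and compression steel yield.
Net tension couple steel: A_s − A'_s = 6063 mm².
a = (A_s − A'_s) f_y / (0.85 f'_c b) = 2546460/(0.85 × 32.2 × 430) = 216.37 mm.
c = a/β₁ = 216.37/0.82 = 263.87 mm; ε'_s = 0.003(c − d')/c = 0.0024 ≥ f_y/E_s = 0.0021, so compression steel does yield.
M_n = (A_s − A'_s) f_y (d − a/2) + A'_s f_y (d − d') = [2546460 × (745 − 108.185) + 364140 × (745 − 52)] × 10⁻⁶ = 1621.62 + 252.35 = 1873.97 kN·m.

M_n ≈ 1870 kN·m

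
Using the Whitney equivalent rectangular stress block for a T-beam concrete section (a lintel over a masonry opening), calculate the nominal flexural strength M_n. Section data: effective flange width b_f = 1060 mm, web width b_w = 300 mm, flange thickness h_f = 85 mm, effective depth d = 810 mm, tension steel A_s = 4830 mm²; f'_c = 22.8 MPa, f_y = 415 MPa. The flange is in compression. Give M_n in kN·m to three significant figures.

Tension: T = A_s f_y = 4830 × 415 = 2004450 N.
Try a within the flange: a = T/(0.85 f'_c b_f) = 2004450/(0.85 × 22.8 × 1060) = 97.57 mm.
a = 97.57 > h_f = 85 mm: the block extends into the web. Split into flange-overhang and web parts.
C_f = 0.85 f'_c (b_f − b_w) h_f = 0.85 × 22.8 × (1060 − 300) × 85 = 1251948 N.
Remaining web compression depth: a_w = (T − C_f)/(0.85 f'_c b_w) = (2004450 − 1251948)/(0.85 × 22.8 × 300) = 129.43 mm.
M_n = C_f(d − h_f/2) + (T − C_f)(d − a_w/2) = 1251948 × (810 − 42.5) + 752502 × (810 − 64.715) = 960.87 + 560.83 = 1521.70 × 10⁶ N·mm.
M_n = 1521.70 kN·m.

M_n ≈ 1520 kN·m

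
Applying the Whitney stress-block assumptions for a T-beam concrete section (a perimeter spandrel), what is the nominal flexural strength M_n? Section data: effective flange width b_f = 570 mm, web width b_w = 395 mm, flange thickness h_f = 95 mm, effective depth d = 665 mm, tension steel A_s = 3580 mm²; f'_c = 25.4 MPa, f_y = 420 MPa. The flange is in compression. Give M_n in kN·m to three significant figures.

Tension: T = A_s f_y = 3580 × 420 = 1503600 N.
Try a within the flange: a = T/(0.85 f'_c b_f) = 1503600/(0.85 × 25.4 × 570) = 122.18 mm.
a = 122.18 > h_f = 95 mm: the block extends into the web. Split into flange-overhang and web parts.
C_f = 0.85 f'_c (b_f − b_w) h_f = 0.85 × 25.4 × (570 − 395) × 95 = 358934 N.
Remaining web compression depth: a_w = (T − C_f)/(0.85 f'_c b_w) = (1503600 − 358934)/(0.85 × 25.4 × 395) = 134.22 mm.
M_n = C_f(d − h_f/2) + (T − C_f)(d − a_w/2) = 358934 × (665 − 47.5) + 1144666 × (665 − 67.11) = 221.64 + 684.38 = 906.02 × 10⁶ N·mm.
M_n = 906.02 kN·m.

M_n ≈ 906 kN·m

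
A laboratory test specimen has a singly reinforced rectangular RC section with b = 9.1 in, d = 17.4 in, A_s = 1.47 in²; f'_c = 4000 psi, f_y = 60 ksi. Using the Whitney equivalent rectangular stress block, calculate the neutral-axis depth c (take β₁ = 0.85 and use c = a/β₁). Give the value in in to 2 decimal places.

c ≈ 3.35 in

T = A_s f_y = 1.47 × 60 = 88.2 kips.
a = T/(0.85 f'_c b) = 88.2/(0.85 × 4 × 9.1) = 2.8507 in.
With β₁ = 0.85, c = a/β₁ = 2.8507/0.85 = 3.35 in.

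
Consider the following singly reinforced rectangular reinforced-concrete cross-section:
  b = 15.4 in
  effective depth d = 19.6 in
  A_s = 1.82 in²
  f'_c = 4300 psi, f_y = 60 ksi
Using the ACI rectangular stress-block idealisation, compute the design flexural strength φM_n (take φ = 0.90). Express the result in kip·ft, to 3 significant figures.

T = A_s f_y = 1.82 × 60 = 109.2 kips.
a = T/(0.85 f'_c b) = 109.2/(0.85 × 4.3 × 15.4) = 1.940 in.
M_n = T(d − a/2) = 109.2 × (19.6 − 0.97) = 2034.4 kip·in = 2034.4/12 = 169.53 kip·ft.
φM_n = 0.90 × 169.53 = 152.58 kip·ft.

φM_n ≈ 153 kip·ft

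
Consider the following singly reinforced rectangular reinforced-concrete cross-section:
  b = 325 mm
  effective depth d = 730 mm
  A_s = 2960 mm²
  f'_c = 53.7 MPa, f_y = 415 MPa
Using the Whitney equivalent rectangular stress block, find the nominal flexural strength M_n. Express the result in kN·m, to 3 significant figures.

M_n ≈ 846 kN·m

T = A_s f_y = 2960 × 415 = 1228400 N = 1228.4 kN.
From C = T: a = T/(0.85 f'_c b) = 1228400/(0.85 × 53.7 × 325) = 82.81 mm.
M_n = T(d − a/2) = 1228.4 kN × (730 − 41.405) mm = 845.87 kN·m.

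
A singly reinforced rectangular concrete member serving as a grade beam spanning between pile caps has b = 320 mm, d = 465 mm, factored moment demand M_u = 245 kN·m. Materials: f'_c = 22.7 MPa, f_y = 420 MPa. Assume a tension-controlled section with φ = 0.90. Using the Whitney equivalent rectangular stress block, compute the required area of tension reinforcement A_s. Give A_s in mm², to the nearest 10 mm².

A_s ≈ 1580 mm²

M_n = M_u/φ = 245/0.90 = 272.222 kN·m.
With M_n = 0.85 f'_c a b (d − a/2), solve the quadratic for a:
a = d − √(d² − 2M_n/(0.85 f'_c b)) = 465 − √(465² − 2 × 272.222×10⁶/(0.85 × 22.7 × 320)) = 107.16 mm.
A_s = 0.85 f'_c a b / f_y = 0.85 × 22.7 × 107.16 × 320 / 420 = 1575.4 mm².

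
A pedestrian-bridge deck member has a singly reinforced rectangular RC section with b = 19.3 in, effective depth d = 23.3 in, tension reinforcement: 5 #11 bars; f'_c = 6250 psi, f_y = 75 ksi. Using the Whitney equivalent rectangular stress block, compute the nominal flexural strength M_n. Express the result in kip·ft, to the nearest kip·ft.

M_n ≈ 997 kip·ft

A_s = 5 × 1.56 = 7.8 in².
T = A_s f_y = 7.8 × 75 = 585 kips.
a = T/(0.85 f'_c b) = 585/(0.85 × 6.25 × 19.3) = 5.706 in.
M_n = T(d − a/2) = 585 × (23.3 − 2.853) = 11961.5 kip·in = 11961.5/12 = 996.79 kip·ft.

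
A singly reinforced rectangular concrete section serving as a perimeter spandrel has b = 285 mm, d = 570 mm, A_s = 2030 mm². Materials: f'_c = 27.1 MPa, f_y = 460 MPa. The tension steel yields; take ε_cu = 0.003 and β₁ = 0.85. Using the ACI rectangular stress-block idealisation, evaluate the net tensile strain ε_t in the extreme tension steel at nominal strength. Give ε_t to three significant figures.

a = A_s f_y/(0.85 f'_c b) = 142.24 mm.
β₁ = 0.85, so c = a/β₁ = 142.24/0.85 = 167.34 mm.
From the linear strain diagram with ε_cu = 0.003: ε_t = 0.003 (d − c)/c = 0.003 × (570 − 167.34)/167.34 = 0.00722.
Since ε_t ≥ 0.005, the section is tension-controlled.

ε_t ≈ 0.00722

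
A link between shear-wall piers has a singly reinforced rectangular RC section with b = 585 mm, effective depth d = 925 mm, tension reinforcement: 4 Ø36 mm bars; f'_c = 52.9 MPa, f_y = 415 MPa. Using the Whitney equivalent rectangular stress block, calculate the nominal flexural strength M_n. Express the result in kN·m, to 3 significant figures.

A_s = 4 × 1018 = 4072 mm².
T = A_s f_y = 4072 × 415 = 1689880 N = 1689.88 kN.
From C = T: a = T/(0.85 f'_c b) = 1689880/(0.85 × 52.9 × 585) = 64.24 mm.
M_n = T(d − a/2) = 1689.88 kN × (925 − 32.12) mm = 1508.86 kN·m.

M_n ≈ 1510 kN·m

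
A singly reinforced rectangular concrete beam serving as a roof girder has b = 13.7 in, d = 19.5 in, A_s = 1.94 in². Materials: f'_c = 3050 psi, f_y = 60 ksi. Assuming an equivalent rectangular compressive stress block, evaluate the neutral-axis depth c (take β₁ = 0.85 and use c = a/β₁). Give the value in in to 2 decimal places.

c ≈ 3.86 in

T = A_s f_y = 1.94 × 60 = 116.4 kips.
a = T/(0.85 f'_c b) = 116.4/(0.85 × 3.05 × 13.7) = 3.2773 in.
With β₁ = 0.85, c = a/β₁ = 3.2773/0.85 = 3.86 in.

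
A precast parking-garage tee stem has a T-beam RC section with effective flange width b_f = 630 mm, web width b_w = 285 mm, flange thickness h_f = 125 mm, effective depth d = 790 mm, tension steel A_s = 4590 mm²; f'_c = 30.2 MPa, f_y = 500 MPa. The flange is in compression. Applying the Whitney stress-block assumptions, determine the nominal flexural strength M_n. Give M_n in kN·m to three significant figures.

M_n ≈ 1650 kN·m

Tension: T = A_s f_y = 4590 × 500 = 2295000 N.
Try a within the flange: a = T/(0.85 f'_c b_f) = 2295000/(0.85 × 30.2 × 630) = 141.91 mm.
a = 141.91 > h_f = 125 mm: the block extends into the web. Split into flange-overhang and web parts.
C_f = 0.85 f'_c (b_f − b_w) h_f = 0.85 × 30.2 × (630 − 285) × 125 = 1107019 N.
Remaining web compression depth: a_w = (T − C_f)/(0.85 f'_c b_w) = (2295000 − 1107019)/(0.85 × 30.2 × 285) = 162.38 mm.
M_n = C_f(d − h_f/2) + (T − C_f)(d − a_w/2) = 1107019 × (790 − 62.5) + 1187981 × (790 − 81.19) = 805.36 + 842.05 = 1647.41 × 10⁶ N·mm.
M_n = 1647.41 kN·m.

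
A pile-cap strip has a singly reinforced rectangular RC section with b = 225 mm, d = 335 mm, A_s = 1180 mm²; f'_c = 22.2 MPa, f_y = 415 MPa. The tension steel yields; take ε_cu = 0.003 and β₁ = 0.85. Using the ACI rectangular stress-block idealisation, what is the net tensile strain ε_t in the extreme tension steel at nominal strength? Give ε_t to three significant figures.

a = A_s f_y/(0.85 f'_c b) = 115.34 mm.
β₁ = 0.85, so c = a/β₁ = 115.34/0.85 = 135.69 mm.
From the linear strain diagram with ε_cu = 0.003: ε_t = 0.003 (d − c)/c = 0.003 × (335 − 135.69)/135.69 = 0.00441.
ε_t is between 0.004 and 0.005 — transition zone.

ε_t ≈ 0.00441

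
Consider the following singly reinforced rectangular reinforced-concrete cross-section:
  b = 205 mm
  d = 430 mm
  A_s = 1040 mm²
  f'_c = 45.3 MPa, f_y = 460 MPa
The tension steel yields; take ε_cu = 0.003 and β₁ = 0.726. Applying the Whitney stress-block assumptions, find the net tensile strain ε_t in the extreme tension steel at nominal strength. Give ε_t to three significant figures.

a = A_s f_y/(0.85 f'_c b) = 60.61 mm.
β₁ = 0.726, so c = a/β₁ = 60.61/0.726 = 83.48 mm.
From the linear strain diagram with ε_cu = 0.003: ε_t = 0.003 (d − c)/c = 0.003 × (430 − 83.48)/83.48 = 0.0125.
Since ε_t ≥ 0.005, the section is tension-controlled.

ε_t ≈ 0.0125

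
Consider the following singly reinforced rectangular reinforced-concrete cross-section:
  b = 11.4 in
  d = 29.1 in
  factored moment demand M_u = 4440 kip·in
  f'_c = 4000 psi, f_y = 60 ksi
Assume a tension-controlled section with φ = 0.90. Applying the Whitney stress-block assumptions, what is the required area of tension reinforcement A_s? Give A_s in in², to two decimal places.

A_s ≈ 3.08 in²

M_n = M_u/φ = 4440/0.90 = 4933.33 kip·in.
From M_n = 0.85 f'_c a b (d − a/2):
a = d − √(d² − 2M_n/(0.85 f'_c b)) = 29.1 − √(29.1² − 2 × 4933.33/(0.85 × 4 × 11.4)) = 4.764 in.
A_s = 0.85 f'_c a b / f_y = 0.85 × 4 × 4.764 × 11.4 / 60 = 3.078 in².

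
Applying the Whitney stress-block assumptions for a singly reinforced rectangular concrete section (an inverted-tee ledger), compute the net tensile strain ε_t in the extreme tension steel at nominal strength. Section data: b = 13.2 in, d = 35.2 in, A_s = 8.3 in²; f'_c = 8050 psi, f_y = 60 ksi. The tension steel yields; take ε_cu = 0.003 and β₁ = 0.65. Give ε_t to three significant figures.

a = A_s f_y/(0.85 f'_c b) = 5.514 in.
β₁ = 0.65, so c = a/β₁ = 5.514/0.65 = 8.483 in.
From the linear strain diagram with ε_cu = 0.003: ε_t = 0.003 (d − c)/c = 0.003 × (35.2 − 8.483)/8.483 = 0.00945.
Since ε_t ≥ 0.005, the section is tension-controlled.

ε_t ≈ 0.00945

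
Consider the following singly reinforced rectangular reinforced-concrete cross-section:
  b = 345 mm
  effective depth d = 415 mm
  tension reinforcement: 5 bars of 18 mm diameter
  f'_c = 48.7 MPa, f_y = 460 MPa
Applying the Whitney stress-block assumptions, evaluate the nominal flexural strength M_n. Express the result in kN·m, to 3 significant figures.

M_n ≈ 230 kN·m

A_s = 5 × 254 = 1270 mm².
T = A_s f_y = 1270 × 460 = 584200 N = 584.2 kN.
From C = T: a = T/(0.85 f'_c b) = 584200/(0.85 × 48.7 × 345) = 40.91 mm.
M_n = T(d − a/2) = 584.2 kN × (415 − 20.455) mm = 230.49 kN·m.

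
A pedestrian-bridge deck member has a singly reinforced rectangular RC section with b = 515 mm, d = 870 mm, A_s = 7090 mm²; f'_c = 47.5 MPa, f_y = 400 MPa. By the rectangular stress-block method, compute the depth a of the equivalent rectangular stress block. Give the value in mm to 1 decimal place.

a ≈ 136.4 mm

T = A_s f_y = 7090 × 400 = 2836000 N = 2836 kN.
Setting C = 0.85 f'_c a b equal to T: a = 2836000/(0.85 × 47.5 × 515) = 136.4 mm.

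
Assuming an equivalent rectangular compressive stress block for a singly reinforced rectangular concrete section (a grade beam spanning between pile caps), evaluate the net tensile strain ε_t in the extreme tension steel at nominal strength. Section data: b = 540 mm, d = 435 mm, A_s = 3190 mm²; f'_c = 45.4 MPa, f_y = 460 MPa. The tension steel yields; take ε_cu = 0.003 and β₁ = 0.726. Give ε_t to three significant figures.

ε_t ≈ 0.0105

a = A_s f_y/(0.85 f'_c b) = 70.42 mm.
β₁ = 0.726, so c = a/β₁ = 70.42/0.726 = 97.00 mm.
From the linear strain diagram with ε_cu = 0.003: ε_t = 0.003 (d − c)/c = 0.003 × (435 − 97.00)/97.00 = 0.0105.
Since ε_t ≥ 0.005, the section is tension-controlled.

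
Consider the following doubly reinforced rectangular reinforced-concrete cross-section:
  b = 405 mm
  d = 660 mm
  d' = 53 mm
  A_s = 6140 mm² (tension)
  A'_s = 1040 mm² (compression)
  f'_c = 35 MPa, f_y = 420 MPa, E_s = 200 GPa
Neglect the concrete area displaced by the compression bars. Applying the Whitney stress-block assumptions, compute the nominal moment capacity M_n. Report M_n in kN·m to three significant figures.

Assume both tension and compression steel yield.
Net tension couple steel: A_s − A'_s = 5100 mm².
a = (A_s − A'_s) f_y / (0.85 f'_c b) = 2142000/(0.85 × 35 × 405) = 177.78 mm.
c = a/β₁ = 177.78/0.8 = 222.23 mm; ε'_s = 0.003(c − d')/c = 0.0023 ≥ f_y/E_s = 0.0021, so compression steel does yield.
M_n = (A_s − A'_s) f_y (d − a/2) + A'_s f_y (d − d') = [2142000 × (660 − 88.89) + 436800 × (660 − 53)] × 10⁻⁶ = 1223.32 + 265.14 = 1488.46 kN·m.

M_n ≈ 1490 kN·m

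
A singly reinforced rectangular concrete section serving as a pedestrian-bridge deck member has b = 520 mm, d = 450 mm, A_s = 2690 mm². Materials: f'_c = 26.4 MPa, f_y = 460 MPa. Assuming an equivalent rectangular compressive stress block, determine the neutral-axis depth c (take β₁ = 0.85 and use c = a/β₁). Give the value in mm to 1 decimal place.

c ≈ 124.8 mm

T = A_s f_y = 2690 × 460 = 1237400 N = 1237.4 kN.
Setting C = 0.85 f'_c a b equal to T: a = 1237400/(0.85 × 26.4 × 520) = 106.043 mm.
With β₁ = 0.85, c = a/β₁ = 106.043/0.85 = 124.8 mm.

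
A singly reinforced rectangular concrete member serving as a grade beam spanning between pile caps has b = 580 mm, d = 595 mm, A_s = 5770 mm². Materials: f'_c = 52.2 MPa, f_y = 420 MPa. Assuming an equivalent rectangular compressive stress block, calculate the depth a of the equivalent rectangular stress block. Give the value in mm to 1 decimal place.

a ≈ 94.2 mm

T = A_s f_y = 5770 × 420 = 2423400 N = 2423.4 kN.
Setting C = 0.85 f'_c a b equal to T: a = 2423400/(0.85 × 52.2 × 580) = 94.2 mm.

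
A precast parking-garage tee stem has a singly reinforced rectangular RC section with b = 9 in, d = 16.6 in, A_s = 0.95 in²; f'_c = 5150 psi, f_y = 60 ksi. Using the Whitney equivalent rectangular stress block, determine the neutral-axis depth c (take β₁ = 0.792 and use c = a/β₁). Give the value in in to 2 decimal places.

T = A_s f_y = 0.95 × 60 = 57 kips.
a = T/(0.85 f'_c b) = 57/(0.85 × 5.15 × 9) = 1.4468 in.
With β₁ = 0.792, c = a/β₁ = 1.4468/0.792 = 1.83 in.

c ≈ 1.83 in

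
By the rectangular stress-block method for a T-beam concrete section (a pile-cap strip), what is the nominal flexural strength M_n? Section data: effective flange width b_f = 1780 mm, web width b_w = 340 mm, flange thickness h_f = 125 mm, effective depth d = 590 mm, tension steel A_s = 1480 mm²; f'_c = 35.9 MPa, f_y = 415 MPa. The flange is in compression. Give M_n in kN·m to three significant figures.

Tension: T = A_s f_y = 1480 × 415 = 614200 N.
Try a within the flange: a = T/(0.85 f'_c b_f) = 614200/(0.85 × 35.9 × 1780) = 11.31 mm.
Since a = 11.31 ≤ h_f = 125 mm, the stress block lies entirely in the flange; analyse as a rectangular beam of width b_f.
M_n = T(d − a/2) = 614200 × (590 − 5.655) = 358.90 × 10⁶ N·mm.
M_n = 358.90 kN·m.

M_n ≈ 359 kN·m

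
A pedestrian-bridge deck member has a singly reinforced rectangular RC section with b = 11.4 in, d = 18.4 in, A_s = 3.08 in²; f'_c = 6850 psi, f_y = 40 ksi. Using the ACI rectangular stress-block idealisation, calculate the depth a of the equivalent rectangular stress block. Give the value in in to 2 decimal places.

a ≈ 1.86 in

T = A_s f_y = 3.08 × 40 = 123.2 kips.
a = T/(0.85 f'_c b) = 123.2/(0.85 × 6.85 × 11.4) = 1.86 in.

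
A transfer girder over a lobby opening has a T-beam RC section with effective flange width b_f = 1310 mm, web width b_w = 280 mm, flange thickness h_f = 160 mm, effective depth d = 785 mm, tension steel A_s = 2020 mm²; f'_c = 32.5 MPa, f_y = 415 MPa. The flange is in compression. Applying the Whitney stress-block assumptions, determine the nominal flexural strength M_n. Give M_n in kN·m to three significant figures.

Tension: T = A_s f_y = 2020 × 415 = 838300 N.
Try a within the flange: a = T/(0.85 f'_c b_f) = 838300/(0.85 × 32.5 × 1310) = 23.16 mm.
Since a = 23.16 ≤ h_f = 160 mm, the stress block lies entirely in the flange; analyse as a rectangular beam of width b_f.
M_n = T(d − a/2) = 838300 × (785 − 11.58) = 648.36 × 10⁶ N·mm.
M_n = 648.36 kN·m.

M_n ≈ 648 kN·m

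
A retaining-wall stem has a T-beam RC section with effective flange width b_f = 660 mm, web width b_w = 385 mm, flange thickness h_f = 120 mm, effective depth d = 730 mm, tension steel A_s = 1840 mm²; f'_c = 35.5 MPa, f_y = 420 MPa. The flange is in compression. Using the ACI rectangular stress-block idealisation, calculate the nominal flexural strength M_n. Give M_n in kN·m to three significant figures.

Tension: T = A_s f_y = 1840 × 420 = 772800 N.
Try a within the flange: a = T/(0.85 f'_c b_f) = 772800/(0.85 × 35.5 × 660) = 38.80 mm.
Since a = 38.80 ≤ h_f = 120 mm, the stress block lies entirely in the flange; analyse as a rectangular beam of width b_f.
M_n = T(d − a/2) = 772800 × (730 − 19.4) = 549.15 × 10⁶ N·mm.
M_n = 549.15 kN·m.

M_n ≈ 549 kN·m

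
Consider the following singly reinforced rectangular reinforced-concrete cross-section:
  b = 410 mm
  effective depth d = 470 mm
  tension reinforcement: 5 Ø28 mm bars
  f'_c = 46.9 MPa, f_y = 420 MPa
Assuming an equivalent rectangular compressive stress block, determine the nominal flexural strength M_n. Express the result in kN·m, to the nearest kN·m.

M_n ≈ 557 kN·m

A_s = 5 × 616 = 3080 mm².
T = A_s f_y = 3080 × 420 = 1293600 N = 1293.6 kN.
From C = T: a = T/(0.85 f'_c b) = 1293600/(0.85 × 46.9 × 410) = 79.15 mm.
M_n = T(d − a/2) = 1293.6 kN × (470 − 39.575) mm = 556.80 kN·m.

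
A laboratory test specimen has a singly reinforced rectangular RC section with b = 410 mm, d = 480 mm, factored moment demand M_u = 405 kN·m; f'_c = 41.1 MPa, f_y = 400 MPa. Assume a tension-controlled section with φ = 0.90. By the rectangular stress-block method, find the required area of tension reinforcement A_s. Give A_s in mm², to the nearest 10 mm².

M_n = M_u/φ = 405/0.90 = 450 kN·m.
With M_n = 0.85 f'_c a b (d − a/2), solve the quadratic for a:
a = d − √(d² − 2M_n/(0.85 f'_c b)) = 480 − √(480² − 2 × 450×10⁶/(0.85 × 41.1 × 410)) = 70.65 mm.
A_s = 0.85 f'_c a b / f_y = 0.85 × 41.1 × 70.65 × 410 / 400 = 2529.9 mm².

A_s ≈ 2530 mm²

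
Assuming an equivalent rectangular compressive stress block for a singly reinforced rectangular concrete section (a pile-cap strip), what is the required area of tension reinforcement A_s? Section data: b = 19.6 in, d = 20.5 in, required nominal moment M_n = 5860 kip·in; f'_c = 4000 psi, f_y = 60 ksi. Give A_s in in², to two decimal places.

From M_n = 0.85 f'_c a b (d − a/2):
a = d − √(d² − 2M_n/(0.85 f'_c b)) = 20.5 − √(20.5² − 2 × 5860/(0.85 × 4 × 19.6)) = 4.867 in.
A_s = 0.85 f'_c a b / f_y = 0.85 × 4 × 4.867 × 19.6 / 60 = 5.406 in².

A_s ≈ 5.41 in²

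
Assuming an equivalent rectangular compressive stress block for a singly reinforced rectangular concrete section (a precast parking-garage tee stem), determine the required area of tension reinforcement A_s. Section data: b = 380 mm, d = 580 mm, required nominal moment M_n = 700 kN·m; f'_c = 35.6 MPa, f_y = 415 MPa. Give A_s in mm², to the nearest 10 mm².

With M_n = 0.85 f'_c a b (d − a/2), solve the quadratic for a:
a = d − √(d² − 2M_n/(0.85 f'_c b)) = 580 − √(580² − 2 × 700×10⁶/(0.85 × 35.6 × 380)) = 116.70 mm.
A_s = 0.85 f'_c a b / f_y = 0.85 × 35.6 × 116.70 × 380 / 415 = 3233.5 mm².

A_s ≈ 3230 mm²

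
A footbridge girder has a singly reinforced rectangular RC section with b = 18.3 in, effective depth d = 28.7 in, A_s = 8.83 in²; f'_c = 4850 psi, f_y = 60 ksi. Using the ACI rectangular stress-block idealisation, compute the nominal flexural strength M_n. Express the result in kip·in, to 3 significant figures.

T = A_s f_y = 8.83 × 60 = 529.8 kips.
a = T/(0.85 f'_c b) = 529.8/(0.85 × 4.85 × 18.3) = 7.023 in.
M_n = T(d − a/2) = 529.8 × (28.7 − 3.5115) = 13344.9 kip·in.

M_n ≈ 13300 kip·in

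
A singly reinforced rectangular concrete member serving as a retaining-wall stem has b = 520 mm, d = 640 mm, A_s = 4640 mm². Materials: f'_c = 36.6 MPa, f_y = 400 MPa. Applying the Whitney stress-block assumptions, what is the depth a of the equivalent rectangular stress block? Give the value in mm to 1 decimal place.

T = A_s f_y = 4640 × 400 = 1856000 N = 1856 kN.
Setting C = 0.85 f'_c a b equal to T: a = 1856000/(0.85 × 36.6 × 520) = 114.7 mm.

a ≈ 114.7 mm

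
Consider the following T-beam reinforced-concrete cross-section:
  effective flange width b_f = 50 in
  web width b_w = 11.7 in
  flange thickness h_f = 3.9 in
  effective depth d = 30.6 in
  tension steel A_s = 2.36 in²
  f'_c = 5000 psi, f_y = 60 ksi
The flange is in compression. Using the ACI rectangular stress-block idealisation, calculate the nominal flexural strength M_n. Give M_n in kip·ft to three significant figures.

Tension: T = A_s f_y = 2.36 × 60 = 141.6 kips.
Try a within the flange: a = T/(0.85 f'_c b_f) = 141.6/(0.85 × 5 × 50) = 0.666 in.
Since a = 0.666 ≤ h_f = 3.9 in, the stress block lies entirely in the flange; analyse as a rectangular beam of width b_f.
M_n = T(d − a/2) = 141.6 × (30.6 − 0.333) = 4285.8 kip·in.
M_n = 4285.8/12 = 357.15 kip·ft.

M_n ≈ 357 kip·ft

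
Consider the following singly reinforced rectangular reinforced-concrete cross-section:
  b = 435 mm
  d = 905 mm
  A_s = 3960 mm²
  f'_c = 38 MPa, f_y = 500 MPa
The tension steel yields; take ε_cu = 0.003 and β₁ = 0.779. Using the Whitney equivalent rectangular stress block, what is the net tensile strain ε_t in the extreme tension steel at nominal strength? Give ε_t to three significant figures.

ε_t ≈ 0.0120

a = A_s f_y/(0.85 f'_c b) = 140.92 mm.
β₁ = 0.779, so c = a/β₁ = 140.92/0.779 = 180.90 mm.
From the linear strain diagram with ε_cu = 0.003: ε_t = 0.003 (d − c)/c = 0.003 × (905 − 180.90)/180.90 = 0.0120.
Since ε_t ≥ 0.005, the section is tension-controlled.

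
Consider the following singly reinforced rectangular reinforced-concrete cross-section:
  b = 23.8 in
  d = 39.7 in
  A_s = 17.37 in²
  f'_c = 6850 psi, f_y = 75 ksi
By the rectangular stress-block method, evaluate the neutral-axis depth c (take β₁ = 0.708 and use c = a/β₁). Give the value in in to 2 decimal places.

c ≈ 13.28 in

T = A_s f_y = 17.37 × 75 = 1302.75 kips.
a = T/(0.85 f'_c b) = 1302.75/(0.85 × 6.85 × 23.8) = 9.4010 in.
With β₁ = 0.708, c = a/β₁ = 9.4010/0.708 = 13.28 in.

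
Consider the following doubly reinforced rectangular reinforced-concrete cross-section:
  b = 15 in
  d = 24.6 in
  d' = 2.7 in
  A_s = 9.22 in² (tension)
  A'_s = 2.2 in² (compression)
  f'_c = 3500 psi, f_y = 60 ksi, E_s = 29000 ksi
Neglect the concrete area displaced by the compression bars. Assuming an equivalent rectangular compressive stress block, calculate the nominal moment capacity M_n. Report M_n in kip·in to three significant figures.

Assume both steels yield.
a = (A_s − A'_s) f_y/(0.85 f'_c b) = (9.22 − 2.2) × 60/(0.85 × 3.5 × 15) = 9.439 in.
c = a/β₁ = 9.439/0.85 = 11.105 in; ε'_s = 0.003(c − d')/c = 0.0023 ≥ ε_y = 0.0021, so the compression steel yields.
M_n = (A_s − A'_s) f_y (d − a/2) + A'_s f_y (d − d') = 421.2 × (24.6 − 4.7195) + 132 × (24.6 − 2.7) = 8373.7 + 2890.8 = 11264.5 kip·in.

M_n ≈ 11300 kip·in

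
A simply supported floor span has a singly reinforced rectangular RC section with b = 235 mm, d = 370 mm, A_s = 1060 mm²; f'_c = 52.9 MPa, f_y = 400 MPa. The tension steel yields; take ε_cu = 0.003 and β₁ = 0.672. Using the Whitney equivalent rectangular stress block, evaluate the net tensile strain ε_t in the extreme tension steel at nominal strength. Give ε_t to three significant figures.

ε_t ≈ 0.0156

a = A_s f_y/(0.85 f'_c b) = 40.13 mm.
β₁ = 0.672, so c = a/β₁ = 40.13/0.672 = 59.72 mm.
From the linear strain diagram with ε_cu = 0.003: ε_t = 0.003 (d − c)/c = 0.003 × (370 − 59.72)/59.72 = 0.0156.
Since ε_t ≥ 0.005, the section is tension-controlled.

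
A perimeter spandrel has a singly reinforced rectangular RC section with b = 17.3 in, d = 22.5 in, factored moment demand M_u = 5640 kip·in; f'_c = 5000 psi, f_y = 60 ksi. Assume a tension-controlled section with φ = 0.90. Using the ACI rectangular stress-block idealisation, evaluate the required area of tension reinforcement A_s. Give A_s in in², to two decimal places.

M_n = M_u/φ = 5640/0.90 = 6266.67 kip·in.
From M_n = 0.85 f'_c a b (d − a/2):
a = d − √(d² − 2M_n/(0.85 f'_c b)) = 22.5 − √(22.5² − 2 × 6266.67/(0.85 × 5 × 17.3)) = 4.176 in.
A_s = 0.85 f'_c a b / f_y = 0.85 × 5 × 4.176 × 17.3 / 60 = 5.117 in².

A_s ≈ 5.12 in²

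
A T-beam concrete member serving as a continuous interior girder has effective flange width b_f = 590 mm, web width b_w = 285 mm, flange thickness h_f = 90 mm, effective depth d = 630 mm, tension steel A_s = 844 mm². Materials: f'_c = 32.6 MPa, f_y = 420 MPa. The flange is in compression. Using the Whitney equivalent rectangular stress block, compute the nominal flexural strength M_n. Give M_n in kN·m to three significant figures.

Tension: T = A_s f_y = 844 × 420 = 354480 N.
Try a within the flange: a = T/(0.85 f'_c b_f) = 354480/(0.85 × 32.6 × 590) = 21.68 mm.
Since a = 21.68 ≤ h_f = 90 mm, the stress block lies entirely in the flange; analyse as a rectangular beam of width b_f.
M_n = T(d − a/2) = 354480 × (630 − 10.84) = 219.48 × 10⁶ N·mm.
M_n = 219.48 kN·m.

M_n ≈ 219 kN·m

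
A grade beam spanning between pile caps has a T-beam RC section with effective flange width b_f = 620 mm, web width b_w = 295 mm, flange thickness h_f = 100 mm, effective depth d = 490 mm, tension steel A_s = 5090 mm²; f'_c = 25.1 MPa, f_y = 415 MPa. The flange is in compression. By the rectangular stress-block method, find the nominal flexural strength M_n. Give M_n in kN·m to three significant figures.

Tension: T = A_s f_y = 5090 × 415 = 2112350 N.
Try a within the flange: a = T/(0.85 f'_c b_f) = 2112350/(0.85 × 25.1 × 620) = 159.69 mm.
a = 159.69 > h_f = 100 mm: the block extends into the web. Split into flange-overhang and web parts.
C_f = 0.85 f'_c (b_f − b_w) h_f = 0.85 × 25.1 × (620 − 295) × 100 = 693388 N.
Remaining web compression depth: a_w = (T − C_f)/(0.85 f'_c b_w) = (2112350 − 693388)/(0.85 × 25.1 × 295) = 225.45 mm.
M_n = C_f(d − h_f/2) + (T − C_f)(d − a_w/2) = 693388 × (490 − 50) + 1418962 × (490 − 112.725) = 305.09 + 535.34 = 840.43 × 10⁶ N·mm.
M_n = 840.43 kN·m.

M_n ≈ 840 kN·m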